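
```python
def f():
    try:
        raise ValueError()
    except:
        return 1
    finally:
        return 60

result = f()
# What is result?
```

Step-by-step execution trace:
1. `f()` enters try: `raise ValueError()` raises ValueError.
2. bare `except` matches → `return 1` sets pending return value 1.
3. Before returning, `finally: return 60` runs and overrides the pending return.
4. f() returns 60 → result = 60.
Result: 60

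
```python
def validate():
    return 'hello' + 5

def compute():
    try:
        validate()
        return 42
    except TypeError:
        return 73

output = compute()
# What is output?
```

Step-by-step execution trace:
1. `compute()` calls `validate()`.
2. `validate()` evaluates `'hello' + 5`, which raises TypeError; it propagates to the caller.
3. `return 42` is not reached.
4. `except TypeError` in compute matches → returns 73.
5. output = 73.
Result: 73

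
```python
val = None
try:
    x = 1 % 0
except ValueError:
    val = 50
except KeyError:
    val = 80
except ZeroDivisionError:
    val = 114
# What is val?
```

Step-by-step execution trace:
1. `x = 1 % 0` raises ZeroDivisionError.
2. `except ValueError` does not match ZeroDivisionError; skipped.
3. `except KeyError` does not match ZeroDivisionError; skipped.
4. `except ZeroDivisionError` matches → val = 114.
Result: 114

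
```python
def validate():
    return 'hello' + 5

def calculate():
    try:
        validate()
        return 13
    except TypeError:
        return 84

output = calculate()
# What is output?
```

Step-by-step execution trace:
1. `calculate()` calls `validate()`.
2. `validate()` evaluates `'hello' + 5`, which raises TypeError; it propagates to the caller.
3. `return 13` is not reached.
4. `except TypeError` in calculate matches → returns 84.
5. output = 84.
Result: 84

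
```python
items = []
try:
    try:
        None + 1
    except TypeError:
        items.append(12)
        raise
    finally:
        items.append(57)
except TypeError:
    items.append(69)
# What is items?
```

Step-by-step execution trace:
1. Inner try: `None + 1` raises TypeError.
2. Inner `except TypeError` matches → `items.append(12)` → items = [12].
3. bare `raise` re-raises TypeError.
4. Inner `finally` runs during unwinding: `items.append(57)` → items = [12, 57].
5. Outer `except TypeError` matches → `items.append(69)` → items = [12, 57, 69].
Result: [12, 57, 69]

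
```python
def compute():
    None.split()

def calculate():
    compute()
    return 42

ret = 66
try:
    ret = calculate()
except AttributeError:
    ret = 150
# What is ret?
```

Step-by-step execution trace:
1. ret starts at 66.
2. try: `calculate()` calls `compute()`.
3. `compute()` evaluates `None.split()`, which raises AttributeError; it propagates through calculate (uncaught).
4. `return 42` in calculate is not reached; the assignment to ret does not complete.
5. `except AttributeError` matches → ret = 150.
Result: 150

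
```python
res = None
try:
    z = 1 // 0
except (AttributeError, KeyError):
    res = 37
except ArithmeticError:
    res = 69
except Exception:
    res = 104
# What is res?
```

Step-by-step execution trace:
1. `z = 1 // 0` raises ZeroDivisionError.
2. `except (AttributeError, KeyError)` does not match ZeroDivisionError; skipped.
3. `except ArithmeticError` matches (ZeroDivisionError is a subclass of ArithmeticError) → res = 69.
4. `except Exception` is not reached.
Result: 69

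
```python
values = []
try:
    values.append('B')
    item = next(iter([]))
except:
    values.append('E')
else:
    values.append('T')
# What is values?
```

Step-by-step execution trace:
1. try: `values.append('B')` → values = ['B'].
2. `item = next(iter([]))` raises StopIteration.
3. bare `except` matches → `values.append('E')` → values = ['B', 'E'].
4. `else` is skipped (an exception was raised).
Result: ['B', 'E']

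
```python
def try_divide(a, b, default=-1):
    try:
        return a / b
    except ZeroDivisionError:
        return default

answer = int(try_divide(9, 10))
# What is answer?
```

Step-by-step execution trace:
1. `try_divide(9, 10)` enters try: `return 9 / 10` → returns 0.9. No exception raised.
2. `except ZeroDivisionError` is skipped.
3. `int(0.9)` → 0 → answer = 0.
Result: 0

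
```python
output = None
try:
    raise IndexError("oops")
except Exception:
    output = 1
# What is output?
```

Step-by-step execution trace:
1. `raise IndexError(...)` raises IndexError.
2. `except Exception` matches (IndexError is a subclass of Exception) → output = 1.
Result: 1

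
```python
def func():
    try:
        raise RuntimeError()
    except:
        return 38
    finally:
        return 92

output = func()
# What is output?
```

Step-by-step execution trace:
1. `func()` enters try: `raise RuntimeError()` raises RuntimeError.
2. bare `except` matches → `return 38` sets pending return value 38.
3. Before returning, `finally: return 92` runs and overrides the pending return.
4. func() returns 92 → output = 92.
Result: 92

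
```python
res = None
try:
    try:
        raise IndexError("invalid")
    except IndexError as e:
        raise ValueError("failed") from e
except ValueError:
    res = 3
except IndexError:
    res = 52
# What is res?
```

Step-by-step execution trace:
1. Inner try raises IndexError; inner `except IndexError as e` catches it.
2. `raise ValueError(...) from e` raises ValueError (IndexError is attached as __cause__, but only ValueError is active).
3. Outer `except ValueError` matches → res = 3.
4. `except IndexError` is not reached.
Result: 3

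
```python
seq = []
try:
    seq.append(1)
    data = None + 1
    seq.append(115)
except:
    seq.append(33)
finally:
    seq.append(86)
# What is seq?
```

Step-by-step execution trace:
1. try: `seq.append(1)` → seq = [1].
2. `data = None + 1` raises TypeError; `seq.append(115)` is not reached.
3. bare `except` matches → `seq.append(33)` → seq = [1, 33].
4. finally always runs: `seq.append(86)` → seq = [1, 33, 86].
Result: [1, 33, 86]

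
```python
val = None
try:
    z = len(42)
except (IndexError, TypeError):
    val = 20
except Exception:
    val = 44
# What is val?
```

Step-by-step execution trace:
1. `z = len(42)` raises TypeError.
2. `except (IndexError, TypeError)` matches (TypeError is in the tuple) → val = 20.
3. `except Exception` is not reached.
Result: 20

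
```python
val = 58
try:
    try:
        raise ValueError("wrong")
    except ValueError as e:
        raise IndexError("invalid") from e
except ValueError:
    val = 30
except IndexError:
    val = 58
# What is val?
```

Step-by-step execution trace:
1. Inner try raises ValueError; inner `except ValueError as e` catches it.
2. `raise IndexError(...) from e` raises IndexError (ValueError is attached as __cause__, but only IndexError is active).
3. Outer `except ValueError` does not match IndexError; skipped.
4. Outer `except IndexError` matches → val = 58.
Result: 58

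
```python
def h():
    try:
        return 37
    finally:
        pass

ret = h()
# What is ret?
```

Step-by-step execution trace:
1. `h()` enters try: `return 37` sets pending return value 37.
2. Before returning, `finally: pass` runs (no effect).
3. h() returns 37 → ret = 37.
Result: 37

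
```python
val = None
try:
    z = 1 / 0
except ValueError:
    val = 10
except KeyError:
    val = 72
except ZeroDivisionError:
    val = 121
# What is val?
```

Step-by-step execution trace:
1. `z = 1 / 0` raises ZeroDivisionError.
2. `except ValueError` does not match ZeroDivisionError; skipped.
3. `except KeyError` does not match ZeroDivisionError; skipped.
4. `except ZeroDivisionError` matches → val = 121.
Result: 121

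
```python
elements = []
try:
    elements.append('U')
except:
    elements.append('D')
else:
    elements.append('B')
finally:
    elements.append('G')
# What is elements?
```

Step-by-step execution trace:
1. try: `elements.append('U')` → elements = ['U']. No exception raised.
2. `except` is skipped.
3. `else` runs: `elements.append('B')` → elements = ['U', 'B'].
4. `finally` always runs: `elements.append('G')` → elements = ['U', 'B', 'G'].
Result: ['U', 'B', 'G']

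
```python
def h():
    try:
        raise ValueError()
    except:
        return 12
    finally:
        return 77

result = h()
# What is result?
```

Step-by-step execution trace:
1. `h()` enters try: `raise ValueError()` raises ValueError.
2. bare `except` matches → `return 12` sets pending return value 12.
3. Before returning, `finally: return 77` runs and overrides the pending return.
4. h() returns 77 → result = 77.
Result: 77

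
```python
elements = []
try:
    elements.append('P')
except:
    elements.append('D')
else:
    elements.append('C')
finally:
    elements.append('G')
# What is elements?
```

Step-by-step execution trace:
1. try: `elements.append('P')` → elements = ['P']. No exception raised.
2. `except` is skipped.
3. `else` runs: `elements.append('C')` → elements = ['P', 'C'].
4. `finally` always runs: `elements.append('G')` → elements = ['P', 'C', 'G'].
Result: ['P', 'C', 'G']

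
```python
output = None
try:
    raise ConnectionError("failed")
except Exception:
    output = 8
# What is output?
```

Step-by-step execution trace:
1. `raise ConnectionError(...)` raises ConnectionError.
2. `except Exception` matches (ConnectionError is a subclass of Exception) → output = 8.
Result: 8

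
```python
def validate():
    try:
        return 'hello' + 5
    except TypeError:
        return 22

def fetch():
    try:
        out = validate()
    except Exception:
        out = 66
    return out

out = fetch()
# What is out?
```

Step-by-step execution trace:
1. `fetch()` calls `validate()`.
2. In validate: `'hello' + 5` raises TypeError; `except TypeError` catches it → returns 22.
3. In fetch: `out = validate()` → out = 22. No exception reaches fetch.
4. `except Exception` is skipped; fetch returns 22.
5. out = 22.
Result: 22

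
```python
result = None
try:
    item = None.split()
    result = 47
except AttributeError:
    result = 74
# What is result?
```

Step-by-step execution trace:
1. `item = None.split()` raises AttributeError.
2. `result = 47` is not reached.
3. `except AttributeError` matches → result = 74.
Result: 74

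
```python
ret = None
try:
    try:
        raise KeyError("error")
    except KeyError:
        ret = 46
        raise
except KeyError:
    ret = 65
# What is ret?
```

Step-by-step execution trace:
1. Inner try: `raise KeyError("error")` raises KeyError.
2. Inner `except KeyError` matches → ret = 46.
3. bare `raise` re-raises the same KeyError.
4. Outer `except KeyError` matches → ret = 65.
Result: 65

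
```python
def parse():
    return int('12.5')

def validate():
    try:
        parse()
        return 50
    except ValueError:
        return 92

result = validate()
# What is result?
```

Step-by-step execution trace:
1. `validate()` calls `parse()`.
2. `parse()` evaluates `int('12.5')`, which raises ValueError; it propagates to the caller.
3. `return 50` is not reached.
4. `except ValueError` in validate matches → returns 92.
5. result = 92.
Result: 92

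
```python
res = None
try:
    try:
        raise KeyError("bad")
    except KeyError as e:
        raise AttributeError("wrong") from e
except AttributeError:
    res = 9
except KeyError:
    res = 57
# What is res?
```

Step-by-step execution trace:
1. Inner try raises KeyError; inner `except KeyError as e` catches it.
2. `raise AttributeError(...) from e` raises AttributeError (KeyError is attached as __cause__, but only AttributeError is active).
3. Outer `except AttributeError` matches → res = 9.
4. `except KeyError` is not reached.
Result: 9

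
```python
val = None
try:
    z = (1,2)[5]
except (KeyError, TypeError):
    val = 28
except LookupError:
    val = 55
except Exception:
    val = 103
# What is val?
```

Step-by-step execution trace:
1. `z = (1,2)[5]` raises IndexError.
2. `except (KeyError, TypeError)` does not match IndexError; skipped.
3. `except LookupError` matches (IndexError is a subclass of LookupError) → val = 55.
4. `except Exception` is not reached.
Result: 55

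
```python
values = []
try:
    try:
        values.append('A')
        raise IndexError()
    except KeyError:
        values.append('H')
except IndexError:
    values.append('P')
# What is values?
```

Step-by-step execution trace:
1. Inner try: `values.append('A')` → values = ['A'].
2. `raise IndexError()` raises IndexError.
3. Inner `except KeyError` does not match IndexError; exception propagates to outer try.
4. Outer `except IndexError` matches → `values.append('P')` → values = ['A', 'P'].
Result: ['A', 'P']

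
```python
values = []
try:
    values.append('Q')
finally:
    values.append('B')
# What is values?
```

Step-by-step execution trace:
1. try: `values.append('Q')` → values = ['Q'].
2. The try body completes without raising.
3. finally always runs: `values.append('B')` → values = ['Q', 'B'].
Result: ['Q', 'B']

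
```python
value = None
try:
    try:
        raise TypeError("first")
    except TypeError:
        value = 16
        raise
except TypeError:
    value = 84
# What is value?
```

Step-by-step execution trace:
1. Inner try: `raise TypeError("first")` raises TypeError.
2. Inner `except TypeError` matches → value = 16.
3. bare `raise` re-raises the same TypeError.
4. Outer `except TypeError` matches → value = 84.
Result: 84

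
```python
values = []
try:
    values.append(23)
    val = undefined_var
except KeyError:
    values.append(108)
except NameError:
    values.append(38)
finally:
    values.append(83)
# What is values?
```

Step-by-step execution trace:
1. try: `values.append(23)` → values = [23].
2. `val = undefined_var` raises NameError.
3. `except KeyError` does not match NameError; skipped.
4. `except NameError` matches → `values.append(38)` → values = [23, 38].
5. finally always runs: `values.append(83)` → values = [23, 38, 83].
Result: [23, 38, 83]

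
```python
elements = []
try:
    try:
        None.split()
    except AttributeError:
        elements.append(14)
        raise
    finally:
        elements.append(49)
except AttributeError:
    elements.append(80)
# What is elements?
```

Step-by-step execution trace:
1. Inner try: `None.split()` raises AttributeError.
2. Inner `except AttributeError` matches → `elements.append(14)` → elements = [14].
3. bare `raise` re-raises AttributeError.
4. Inner `finally` runs during unwinding: `elements.append(49)` → elements = [14, 49].
5. Outer `except AttributeError` matches → `elements.append(80)` → elements = [14, 49, 80].
Result: [14, 49, 80]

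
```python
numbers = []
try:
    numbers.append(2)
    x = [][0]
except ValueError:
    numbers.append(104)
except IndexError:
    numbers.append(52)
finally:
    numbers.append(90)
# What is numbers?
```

Step-by-step execution trace:
1. try: `numbers.append(2)` → numbers = [2].
2. `x = [][0]` raises IndexError.
3. `except ValueError` does not match IndexError; skipped.
4. `except IndexError` matches → `numbers.append(52)` → numbers = [2, 52].
5. finally always runs: `numbers.append(90)` → numbers = [2, 52, 90].
Result: [2, 52, 90]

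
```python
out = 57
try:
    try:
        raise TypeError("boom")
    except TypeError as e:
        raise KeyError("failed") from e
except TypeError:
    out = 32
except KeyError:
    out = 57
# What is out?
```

Step-by-step execution trace:
1. Inner try raises TypeError; inner `except TypeError as e` catches it.
2. `raise KeyError(...) from e` raises KeyError (TypeError is attached as __cause__, but only KeyError is active).
3. Outer `except TypeError` does not match KeyError; skipped.
4. Outer `except KeyError` matches → out = 57.
Result: 57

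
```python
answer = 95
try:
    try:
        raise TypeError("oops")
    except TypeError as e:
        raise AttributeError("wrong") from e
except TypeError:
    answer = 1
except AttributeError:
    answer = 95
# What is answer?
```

Step-by-step execution trace:
1. Inner try raises TypeError; inner `except TypeError as e` catches it.
2. `raise AttributeError(...) from e` raises AttributeError (TypeError is attached as __cause__, but only AttributeError is active).
3. Outer `except TypeError` does not match AttributeError; skipped.
4. Outer `except AttributeError` matches → answer = 95.
Result: 95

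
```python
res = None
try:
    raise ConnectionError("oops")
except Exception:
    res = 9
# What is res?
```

Step-by-step execution trace:
1. `raise ConnectionError(...)` raises ConnectionError.
2. `except Exception` matches (ConnectionError is a subclass of Exception) → res = 9.
Result: 9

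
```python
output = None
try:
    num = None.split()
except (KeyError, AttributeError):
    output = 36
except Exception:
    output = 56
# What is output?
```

Step-by-step execution trace:
1. `num = None.split()` raises AttributeError.
2. `except (KeyError, AttributeError)` matches (AttributeError is in the tuple) → output = 36.
3. `except Exception` is not reached.
Result: 36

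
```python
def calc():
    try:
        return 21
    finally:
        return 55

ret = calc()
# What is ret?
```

Step-by-step execution trace:
1. `calc()` enters try: `return 21` sets pending return value 21.
2. Before returning, `finally: return 55` runs and overrides the pending return.
3. calc() returns 55 → ret = 55.
Result: 55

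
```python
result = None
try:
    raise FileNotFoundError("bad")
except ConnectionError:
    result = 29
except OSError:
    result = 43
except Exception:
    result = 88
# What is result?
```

Step-by-step execution trace:
1. `raise FileNotFoundError(...)` raises FileNotFoundError.
2. `except ConnectionError` does not match (FileNotFoundError is not a subclass of ConnectionError); skipped.
3. `except OSError` matches (FileNotFoundError is a subclass of OSError) → result = 43.
4. `except Exception` is not reached.
Result: 43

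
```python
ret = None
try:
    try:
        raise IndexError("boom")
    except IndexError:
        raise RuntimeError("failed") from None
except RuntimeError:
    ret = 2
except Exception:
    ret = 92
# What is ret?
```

Step-by-step execution trace:
1. Inner try raises IndexError; inner `except IndexError` catches it.
2. `raise RuntimeError(...) from None` raises RuntimeError (from None suppresses __context__, but the active exception is still RuntimeError).
3. Outer `except RuntimeError` matches → ret = 2.
4. `except Exception` is not reached.
Result: 2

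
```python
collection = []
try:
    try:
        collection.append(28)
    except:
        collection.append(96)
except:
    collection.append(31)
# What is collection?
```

Step-by-step execution trace:
1. Inner try: `collection.append(28)` → collection = [28]. No exception raised.
2. Inner `except` is skipped.
3. Inner try completes normally; outer `except` is skipped.
Result: [28]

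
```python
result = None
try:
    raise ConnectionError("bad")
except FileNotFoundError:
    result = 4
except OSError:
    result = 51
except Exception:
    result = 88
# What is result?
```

Step-by-step execution trace:
1. `raise ConnectionError(...)` raises ConnectionError.
2. `except FileNotFoundError` does not match (ConnectionError is not a subclass of FileNotFoundError); skipped.
3. `except OSError` matches (ConnectionError is a subclass of OSError) → result = 51.
4. `except Exception` is not reached.
Result: 51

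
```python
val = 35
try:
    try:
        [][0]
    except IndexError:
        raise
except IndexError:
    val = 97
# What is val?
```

Step-by-step execution trace:
1. Inner try: `[][0]` raises IndexError.
2. Inner `except IndexError` matches; bare `raise` re-raises the same IndexError.
3. Outer `except IndexError` matches → val = 97.
Result: 97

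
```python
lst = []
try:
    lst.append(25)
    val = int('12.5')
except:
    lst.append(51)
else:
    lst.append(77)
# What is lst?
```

Step-by-step execution trace:
1. try: `lst.append(25)` → lst = [25].
2. `val = int('12.5')` raises ValueError.
3. bare `except` matches → `lst.append(51)` → lst = [25, 51].
4. `else` is skipped (an exception was raised).
Result: [25, 51]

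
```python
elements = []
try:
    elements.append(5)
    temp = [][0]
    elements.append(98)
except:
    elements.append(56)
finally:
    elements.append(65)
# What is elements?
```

Step-by-step execution trace:
1. try: `elements.append(5)` → elements = [5].
2. `temp = [][0]` raises IndexError; `elements.append(98)` is not reached.
3. bare `except` matches → `elements.append(56)` → elements = [5, 56].
4. finally always runs: `elements.append(65)` → elements = [5, 56, 65].
Result: [5, 56, 65]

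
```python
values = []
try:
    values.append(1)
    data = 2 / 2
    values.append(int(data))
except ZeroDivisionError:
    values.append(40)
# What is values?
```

Step-by-step execution trace:
1. try: `values.append(1)` → values = [1].
2. `data = 2 / 2` → data = 1.0. No exception raised.
3. `values.append(int(data))` → values = [1, 1].
4. `except ZeroDivisionError` is skipped (no exception was raised).
Result: [1, 1]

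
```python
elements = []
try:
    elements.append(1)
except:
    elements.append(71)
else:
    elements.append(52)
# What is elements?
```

Step-by-step execution trace:
1. try: `elements.append(1)` → elements = [1]. No exception raised.
2. `except` is skipped.
3. `else` runs (try completed without exception): `elements.append(52)` → elements = [1, 52].
Result: [1, 52]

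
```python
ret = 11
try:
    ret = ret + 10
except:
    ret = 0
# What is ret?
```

Step-by-step execution trace:
1. ret starts at 11.
2. try: `ret = ret + 10` → ret = 21. No exception raised.
3. `except` is skipped.
Result: 21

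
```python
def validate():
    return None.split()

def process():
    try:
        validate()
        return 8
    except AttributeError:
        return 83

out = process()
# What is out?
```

Step-by-step execution trace:
1. `process()` calls `validate()`.
2. `validate()` evaluates `None.split()`, which raises AttributeError; it propagates to the caller.
3. `return 8` is not reached.
4. `except AttributeError` in process matches → returns 83.
5. out = 83.
Result: 83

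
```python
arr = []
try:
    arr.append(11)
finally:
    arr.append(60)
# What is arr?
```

Step-by-step execution trace:
1. try: `arr.append(11)` → arr = [11].
2. The try body completes without raising.
3. finally always runs: `arr.append(60)` → arr = [11, 60].
Result: [11, 60]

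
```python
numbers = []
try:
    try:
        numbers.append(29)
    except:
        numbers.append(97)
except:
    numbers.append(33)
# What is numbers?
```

Step-by-step execution trace:
1. Inner try: `numbers.append(29)` → numbers = [29]. No exception raised.
2. Inner `except` is skipped.
3. Inner try completes normally; outer `except` is skipped.
Result: [29]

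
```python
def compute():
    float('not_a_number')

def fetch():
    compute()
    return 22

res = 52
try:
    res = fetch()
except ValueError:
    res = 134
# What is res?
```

Step-by-step execution trace:
1. res starts at 52.
2. try: `fetch()` calls `compute()`.
3. `compute()` evaluates `float('not_a_number')`, which raises ValueError; it propagates through fetch (uncaught).
4. `return 22` in fetch is not reached; the assignment to res does not complete.
5. `except ValueError` matches → res = 134.
Result: 134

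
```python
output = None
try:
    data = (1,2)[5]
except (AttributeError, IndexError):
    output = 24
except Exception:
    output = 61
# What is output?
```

Step-by-step execution trace:
1. `data = (1,2)[5]` raises IndexError.
2. `except (AttributeError, IndexError)` matches (IndexError is in the tuple) → output = 24.
3. `except Exception` is not reached.
Result: 24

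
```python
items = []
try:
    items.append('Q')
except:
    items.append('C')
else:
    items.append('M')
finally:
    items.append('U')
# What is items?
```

Step-by-step execution trace:
1. try: `items.append('Q')` → items = ['Q']. No exception raised.
2. `except` is skipped.
3. `else` runs: `items.append('M')` → items = ['Q', 'M'].
4. `finally` always runs: `items.append('U')` → items = ['Q', 'M', 'U'].
Result: ['Q', 'M', 'U']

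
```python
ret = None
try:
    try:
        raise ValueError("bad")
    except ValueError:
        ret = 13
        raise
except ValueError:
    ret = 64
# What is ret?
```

Step-by-step execution trace:
1. Inner try: `raise ValueError("bad")` raises ValueError.
2. Inner `except ValueError` matches → ret = 13.
3. bare `raise` re-raises the same ValueError.
4. Outer `except ValueError` matches → ret = 64.
Result: 64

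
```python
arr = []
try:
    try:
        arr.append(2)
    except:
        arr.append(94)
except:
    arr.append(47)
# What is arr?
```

Step-by-step execution trace:
1. Inner try: `arr.append(2)` → arr = [2]. No exception raised.
2. Inner `except` is skipped.
3. Inner try completes normally; outer `except` is skipped.
Result: [2]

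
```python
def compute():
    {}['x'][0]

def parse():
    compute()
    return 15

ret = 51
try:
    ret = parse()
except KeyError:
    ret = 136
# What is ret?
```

Step-by-step execution trace:
1. ret starts at 51.
2. try: `parse()` calls `compute()`.
3. `compute()` evaluates `{}['x'][0]`, which raises KeyError; it propagates through parse (uncaught).
4. `return 15` in parse is not reached; the assignment to ret does not complete.
5. `except KeyError` matches → ret = 136.
Result: 136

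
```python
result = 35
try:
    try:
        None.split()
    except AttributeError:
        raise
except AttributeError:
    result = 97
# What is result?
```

Step-by-step execution trace:
1. Inner try: `None.split()` raises AttributeError.
2. Inner `except AttributeError` matches; bare `raise` re-raises the same AttributeError.
3. Outer `except AttributeError` matches → result = 97.
Result: 97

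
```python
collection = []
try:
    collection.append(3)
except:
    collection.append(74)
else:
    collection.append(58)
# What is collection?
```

Step-by-step execution trace:
1. try: `collection.append(3)` → collection = [3]. No exception raised.
2. `except` is skipped.
3. `else` runs (try completed without exception): `collection.append(58)` → collection = [3, 58].
Result: [3, 58]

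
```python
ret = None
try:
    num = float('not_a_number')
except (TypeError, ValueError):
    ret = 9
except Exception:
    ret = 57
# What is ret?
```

Step-by-step execution trace:
1. `num = float('not_a_number')` raises ValueError.
2. `except (TypeError, ValueError)` matches (ValueError is in the tuple) → ret = 9.
3. `except Exception` is not reached.
Result: 9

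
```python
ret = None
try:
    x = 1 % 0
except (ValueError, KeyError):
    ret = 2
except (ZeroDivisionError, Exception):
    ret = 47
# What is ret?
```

Step-by-step execution trace:
1. `x = 1 % 0` raises ZeroDivisionError.
2. `except (ValueError, KeyError)` does not match ZeroDivisionError; skipped.
3. `except (ZeroDivisionError, Exception)` matches (ZeroDivisionError is in the tuple) → ret = 47.
Result: 47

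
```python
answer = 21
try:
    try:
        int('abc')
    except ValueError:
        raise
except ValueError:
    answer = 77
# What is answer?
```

Step-by-step execution trace:
1. Inner try: `int('abc')` raises ValueError.
2. Inner `except ValueError` matches; bare `raise` re-raises the same ValueError.
3. Outer `except ValueError` matches → answer = 77.
Result: 77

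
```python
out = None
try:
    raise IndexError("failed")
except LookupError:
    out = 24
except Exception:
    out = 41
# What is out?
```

Step-by-step execution trace:
1. `raise IndexError(...)` raises IndexError.
2. `except LookupError` matches (IndexError is a subclass of LookupError) → out = 24.
3. `except Exception` is not reached.
Result: 24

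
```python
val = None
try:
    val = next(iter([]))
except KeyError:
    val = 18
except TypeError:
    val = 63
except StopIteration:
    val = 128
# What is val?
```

Step-by-step execution trace:
1. `val = next(iter([]))` raises StopIteration.
2. `except KeyError` does not match StopIteration; skipped.
3. `except TypeError` does not match StopIteration; skipped.
4. `except StopIteration` matches → val = 128.
Result: 128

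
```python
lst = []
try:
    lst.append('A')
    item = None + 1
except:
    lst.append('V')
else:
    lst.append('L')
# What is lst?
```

Step-by-step execution trace:
1. try: `lst.append('A')` → lst = ['A'].
2. `item = None + 1` raises TypeError.
3. bare `except` matches → `lst.append('V')` → lst = ['A', 'V'].
4. `else` is skipped (an exception was raised).
Result: ['A', 'V']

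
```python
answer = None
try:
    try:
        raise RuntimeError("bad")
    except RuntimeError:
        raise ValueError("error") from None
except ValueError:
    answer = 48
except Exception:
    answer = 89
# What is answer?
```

Step-by-step execution trace:
1. Inner try raises RuntimeError; inner `except RuntimeError` catches it.
2. `raise ValueError(...) from None` raises ValueError (from None suppresses __context__, but the active exception is still ValueError).
3. Outer `except ValueError` matches → answer = 48.
4. `except Exception` is not reached.
Result: 48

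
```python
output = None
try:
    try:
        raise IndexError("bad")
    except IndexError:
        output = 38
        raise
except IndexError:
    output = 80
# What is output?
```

Step-by-step execution trace:
1. Inner try: `raise IndexError("bad")` raises IndexError.
2. Inner `except IndexError` matches → output = 38.
3. bare `raise` re-raises the same IndexError.
4. Outer `except IndexError` matches → output = 80.
Result: 80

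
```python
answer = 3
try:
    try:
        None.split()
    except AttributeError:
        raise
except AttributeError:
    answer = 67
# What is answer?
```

Step-by-step execution trace:
1. Inner try: `None.split()` raises AttributeError.
2. Inner `except AttributeError` matches; bare `raise` re-raises the same AttributeError.
3. Outer `except AttributeError` matches → answer = 67.
Result: 67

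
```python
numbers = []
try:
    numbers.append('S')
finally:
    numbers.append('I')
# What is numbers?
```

Step-by-step execution trace:
1. try: `numbers.append('S')` → numbers = ['S'].
2. The try body completes without raising.
3. finally always runs: `numbers.append('I')` → numbers = ['S', 'I'].
Result: ['S', 'I']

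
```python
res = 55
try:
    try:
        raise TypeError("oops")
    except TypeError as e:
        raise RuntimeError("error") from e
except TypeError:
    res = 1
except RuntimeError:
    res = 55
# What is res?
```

Step-by-step execution trace:
1. Inner try raises TypeError; inner `except TypeError as e` catches it.
2. `raise RuntimeError(...) from e` raises RuntimeError (TypeError is attached as __cause__, but only RuntimeError is active).
3. Outer `except TypeError` does not match RuntimeError; skipped.
4. Outer `except RuntimeError` matches → res = 55.
Result: 55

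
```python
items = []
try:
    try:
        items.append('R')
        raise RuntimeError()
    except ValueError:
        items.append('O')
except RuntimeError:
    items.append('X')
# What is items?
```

Step-by-step execution trace:
1. Inner try: `items.append('R')` → items = ['R'].
2. `raise RuntimeError()` raises RuntimeError.
3. Inner `except ValueError` does not match RuntimeError; exception propagates to outer try.
4. Outer `except RuntimeError` matches → `items.append('X')` → items = ['R', 'X'].
Result: ['R', 'X']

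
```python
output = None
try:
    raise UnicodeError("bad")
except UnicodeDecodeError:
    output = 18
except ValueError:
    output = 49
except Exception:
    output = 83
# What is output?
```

Step-by-step execution trace:
1. `raise UnicodeError(...)` raises UnicodeError.
2. `except UnicodeDecodeError` does not match (UnicodeError is not a subclass of UnicodeDecodeError); skipped.
3. `except ValueError` matches (UnicodeError is a subclass of ValueError) → output = 49.
4. `except Exception` is not reached.
Result: 49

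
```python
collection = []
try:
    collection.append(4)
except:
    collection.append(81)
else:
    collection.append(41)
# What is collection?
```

Step-by-step execution trace:
1. try: `collection.append(4)` → collection = [4]. No exception raised.
2. `except` is skipped.
3. `else` runs (try completed without exception): `collection.append(41)` → collection = [4, 41].
Result: [4, 41]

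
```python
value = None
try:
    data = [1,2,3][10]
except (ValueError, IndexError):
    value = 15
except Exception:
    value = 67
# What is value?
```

Step-by-step execution trace:
1. `data = [1,2,3][10]` raises IndexError.
2. `except (ValueError, IndexError)` matches (IndexError is in the tuple) → value = 15.
3. `except Exception` is not reached.
Result: 15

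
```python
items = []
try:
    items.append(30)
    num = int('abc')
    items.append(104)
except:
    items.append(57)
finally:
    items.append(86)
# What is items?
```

Step-by-step execution trace:
1. try: `items.append(30)` → items = [30].
2. `num = int('abc')` raises ValueError; `items.append(104)` is not reached.
3. bare `except` matches → `items.append(57)` → items = [30, 57].
4. finally always runs: `items.append(86)` → items = [30, 57, 86].
Result: [30, 57, 86]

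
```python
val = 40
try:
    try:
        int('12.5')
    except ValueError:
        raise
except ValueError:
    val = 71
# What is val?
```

Step-by-step execution trace:
1. Inner try: `int('12.5')` raises ValueError.
2. Inner `except ValueError` matches; bare `raise` re-raises the same ValueError.
3. Outer `except ValueError` matches → val = 71.
Result: 71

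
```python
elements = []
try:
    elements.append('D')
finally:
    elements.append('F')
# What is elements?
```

Step-by-step execution trace:
1. try: `elements.append('D')` → elements = ['D'].
2. The try body completes without raising.
3. finally always runs: `elements.append('F')` → elements = ['D', 'F'].
Result: ['D', 'F']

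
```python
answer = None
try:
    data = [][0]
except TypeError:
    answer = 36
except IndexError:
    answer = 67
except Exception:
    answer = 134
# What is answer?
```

Step-by-step execution trace:
1. `data = [][0]` raises IndexError.
2. `except TypeError` does not match IndexError; skipped.
3. `except IndexError` matches → answer = 67.
4. Remaining except clauses are skipped.
Result: 67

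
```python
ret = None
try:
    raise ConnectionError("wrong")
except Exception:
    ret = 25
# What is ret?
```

Step-by-step execution trace:
1. `raise ConnectionError(...)` raises ConnectionError.
2. `except Exception` matches (ConnectionError is a subclass of Exception) → ret = 25.
Result: 25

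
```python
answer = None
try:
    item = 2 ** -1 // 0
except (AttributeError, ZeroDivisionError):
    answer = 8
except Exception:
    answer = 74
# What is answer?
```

Step-by-step execution trace:
1. `item = 2 ** -1 // 0` raises ZeroDivisionError.
2. `except (AttributeError, ZeroDivisionError)` matches (ZeroDivisionError is in the tuple) → answer = 8.
3. `except Exception` is not reached.
Result: 8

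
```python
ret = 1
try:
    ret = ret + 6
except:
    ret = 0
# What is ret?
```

Step-by-step execution trace:
1. ret starts at 1.
2. try: `ret = ret + 6` → ret = 7. No exception raised.
3. `except` is skipped.
Result: 7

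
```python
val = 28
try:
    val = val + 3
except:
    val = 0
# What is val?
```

Step-by-step execution trace:
1. val starts at 28.
2. try: `val = val + 3` → val = 31. No exception raised.
3. `except` is skipped.
Result: 31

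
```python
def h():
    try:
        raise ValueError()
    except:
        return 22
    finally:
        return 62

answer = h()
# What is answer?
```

Step-by-step execution trace:
1. `h()` enters try: `raise ValueError()` raises ValueError.
2. bare `except` matches → `return 22` sets pending return value 22.
3. Before returning, `finally: return 62` runs and overrides the pending return.
4. h() returns 62 → answer = 62.
Result: 62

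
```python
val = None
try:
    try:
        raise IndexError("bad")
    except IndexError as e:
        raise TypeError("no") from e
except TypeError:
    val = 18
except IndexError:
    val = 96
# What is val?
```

Step-by-step execution trace:
1. Inner try raises IndexError; inner `except IndexError as e` catches it.
2. `raise TypeError(...) from e` raises TypeError (IndexError is attached as __cause__, but only TypeError is active).
3. Outer `except TypeError` matches → val = 18.
4. `except IndexError` is not reached.
Result: 18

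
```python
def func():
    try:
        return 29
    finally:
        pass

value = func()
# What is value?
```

Step-by-step execution trace:
1. `func()` enters try: `return 29` sets pending return value 29.
2. Before returning, `finally: pass` runs (no effect).
3. func() returns 29 → value = 29.
Result: 29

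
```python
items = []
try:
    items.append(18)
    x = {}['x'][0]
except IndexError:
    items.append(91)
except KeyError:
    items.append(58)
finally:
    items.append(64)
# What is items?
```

Step-by-step execution trace:
1. try: `items.append(18)` → items = [18].
2. `x = {}['x'][0]` raises KeyError.
3. `except IndexError` does not match KeyError; skipped.
4. `except KeyError` matches → `items.append(58)` → items = [18, 58].
5. finally always runs: `items.append(64)` → items = [18, 58, 64].
Result: [18, 58, 64]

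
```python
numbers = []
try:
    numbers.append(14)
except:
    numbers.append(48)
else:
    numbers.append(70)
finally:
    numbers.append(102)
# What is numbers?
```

Step-by-step execution trace:
1. try: `numbers.append(14)` → numbers = [14]. No exception raised.
2. `except` is skipped.
3. `else` runs: `numbers.append(70)` → numbers = [14, 70].
4. `finally` always runs: `numbers.append(102)` → numbers = [14, 70, 102].
Result: [14, 70, 102]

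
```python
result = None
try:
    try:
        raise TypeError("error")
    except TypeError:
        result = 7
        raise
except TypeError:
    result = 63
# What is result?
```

Step-by-step execution trace:
1. Inner try: `raise TypeError("error")` raises TypeError.
2. Inner `except TypeError` matches → result = 7.
3. bare `raise` re-raises the same TypeError.
4. Outer `except TypeError` matches → result = 63.
Result: 63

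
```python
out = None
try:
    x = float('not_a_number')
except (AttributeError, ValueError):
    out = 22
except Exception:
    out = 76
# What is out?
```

Step-by-step execution trace:
1. `x = float('not_a_number')` raises ValueError.
2. `except (AttributeError, ValueError)` matches (ValueError is in the tuple) → out = 22.
3. `except Exception` is not reached.
Result: 22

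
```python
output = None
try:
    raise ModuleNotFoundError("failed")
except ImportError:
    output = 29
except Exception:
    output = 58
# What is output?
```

Step-by-step execution trace:
1. `raise ModuleNotFoundError(...)` raises ModuleNotFoundError.
2. `except ImportError` matches (ModuleNotFoundError is a subclass of ImportError) → output = 29.
3. `except Exception` is not reached.
Result: 29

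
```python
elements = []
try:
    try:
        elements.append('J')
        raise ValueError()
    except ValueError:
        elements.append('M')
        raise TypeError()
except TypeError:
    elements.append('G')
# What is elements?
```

Step-by-step execution trace:
1. Inner try: `elements.append('J')` → elements = ['J'].
2. `raise ValueError()` raises ValueError.
3. Inner `except ValueError` matches → `elements.append('M')` → elements = ['J', 'M'].
4. `raise TypeError()` raises TypeError; propagates to outer try.
5. Outer `except TypeError` matches → `elements.append('G')` → elements = ['J', 'M', 'G'].
Result: ['J', 'M', 'G']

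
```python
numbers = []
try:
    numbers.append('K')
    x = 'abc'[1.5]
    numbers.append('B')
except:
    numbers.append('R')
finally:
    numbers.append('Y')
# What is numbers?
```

Step-by-step execution trace:
1. try: `numbers.append('K')` → numbers = ['K'].
2. `x = 'abc'[1.5]` raises TypeError; `numbers.append('B')` is not reached.
3. bare `except` matches → `numbers.append('R')` → numbers = ['K', 'R'].
4. finally always runs: `numbers.append('Y')` → numbers = ['K', 'R', 'Y'].
Result: ['K', 'R', 'Y']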